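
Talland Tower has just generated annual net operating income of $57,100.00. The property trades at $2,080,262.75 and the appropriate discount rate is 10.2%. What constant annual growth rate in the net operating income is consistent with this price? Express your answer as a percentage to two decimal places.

7.26%

P = D₀(1+g)/(r−g) ⇒ P(r−g) = D₀(1+g) ⇒ g(P+D₀) = P·r − D₀
g = (P·r − D₀)/(P + D₀) = ($2,080,262.75×0.102 − $57,100.00) / ($2,080,262.75 + $57,100.00) = 0.072560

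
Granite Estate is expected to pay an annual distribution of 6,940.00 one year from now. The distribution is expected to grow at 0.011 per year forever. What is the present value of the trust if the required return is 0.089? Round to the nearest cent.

88974.36

Growing perpetuity: P = D₁ / (r − g) = 6,940.0000 / (0.089 − 0.011) = 88,974.36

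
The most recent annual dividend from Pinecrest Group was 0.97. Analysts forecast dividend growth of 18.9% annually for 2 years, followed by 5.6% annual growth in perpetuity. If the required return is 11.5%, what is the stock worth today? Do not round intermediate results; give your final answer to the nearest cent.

D_1 = 1.15333
D_2 = 1.37131
Terminal value at year 2: TV = D_2×(1+g_2)/(r−g_2) = 1.44810/0.059 = 24.54411
P_0 = D_1/(1+r)^1 + D_2/(1+r)^2 + TV/(1+r)^2
    = 1.03438 + 1.10303 + 19.74229 = 21.87970

21.88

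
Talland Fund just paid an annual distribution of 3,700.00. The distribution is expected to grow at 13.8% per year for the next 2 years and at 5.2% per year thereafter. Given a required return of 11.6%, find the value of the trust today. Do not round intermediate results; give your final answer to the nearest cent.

70860.51

D_1 = 4210.60000
D_2 = 4791.66280
Terminal value at year 2: TV = D_2×(1+g_2)/(r−g_2) = 5040.82927/0.064 = 78762.95727
P_0 = D_1/(1+r)^1 + D_2/(1+r)^2 + TV/(1+r)^2
    = 3772.93907 + 3847.31600 + 63240.25680 = 70860.51187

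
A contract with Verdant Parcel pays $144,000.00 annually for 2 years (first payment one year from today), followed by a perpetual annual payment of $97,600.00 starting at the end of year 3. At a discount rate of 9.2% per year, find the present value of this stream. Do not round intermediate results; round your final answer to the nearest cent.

PV of 2-year annuity: $144,000.00 × [1 − (1+0.092)^−2] / 0.092 = 252626.49438
Perpetuity value at year 2: $97,600.00 / 0.092 = 1060869.56522
PV of perpetuity: 1060869.56522 / (1+0.092)^2 = 889644.94125
Total PV = 252626.49438 + 889644.94125 = 1142271.43563

$1142271.44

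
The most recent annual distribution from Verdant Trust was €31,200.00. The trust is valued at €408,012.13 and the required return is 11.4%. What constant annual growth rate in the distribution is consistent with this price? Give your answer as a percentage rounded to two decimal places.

3.49%

P = D₀(1+g)/(r−g) ⇒ P(r−g) = D₀(1+g) ⇒ g(P+D₀) = P·r − D₀
g = (P·r − D₀)/(P + D₀) = (€408,012.13×0.114 − €31,200.00) / (€408,012.13 + €31,200.00) = 0.034866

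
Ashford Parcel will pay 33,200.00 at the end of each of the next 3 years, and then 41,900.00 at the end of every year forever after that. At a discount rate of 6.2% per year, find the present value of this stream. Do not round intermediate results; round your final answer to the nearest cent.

652637.03

PV of 3-year annuity: 33,200.00 × [1 − (1+0.062)^−3] / 0.062 = 88416.63408
Perpetuity value at year 3: 41,900.00 / 0.062 = 675806.45161
PV of perpetuity: 675806.45161 / (1+0.062)^3 = 564220.39836
Total PV = 88416.63408 + 564220.39836 = 652637.03244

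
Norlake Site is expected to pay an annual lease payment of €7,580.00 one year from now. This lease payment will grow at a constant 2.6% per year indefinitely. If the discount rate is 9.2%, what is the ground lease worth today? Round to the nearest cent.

€114848.48

Growing perpetuity: P = D₁ / (r − g) = €7,580.0000 / (0.092 − 0.026) = €114,848.48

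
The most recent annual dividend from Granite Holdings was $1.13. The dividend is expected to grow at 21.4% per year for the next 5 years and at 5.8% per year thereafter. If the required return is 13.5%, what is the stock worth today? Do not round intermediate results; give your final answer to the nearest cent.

$28.68

D_1 = 1.37182
D_2 = 1.66539
D_3 = 2.02178
D_4 = 2.45444
D_5 = 2.97970
Terminal value at year 5: TV = D_5×(1+g_2)/(r−g_2) = 3.15252/0.077 = 40.94179
P_0 = D_1/(1+r)^1 + D_2/(1+r)^2 + D_3/(1+r)^3 + D_4/(1+r)^4 + D_5/(1+r)^5 + TV/(1+r)^5
    = 1.20865 + 1.29278 + 1.38276 + 1.47901 + 1.58195 + 21.73639 = 28.68154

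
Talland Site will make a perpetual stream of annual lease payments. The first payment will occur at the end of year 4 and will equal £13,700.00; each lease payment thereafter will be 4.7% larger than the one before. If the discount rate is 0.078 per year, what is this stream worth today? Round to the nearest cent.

£352778.89

Value at end of year 3: C₁ / (r − g) = £13,700.00 / (0.078 − 0.047) = £441,935.4839
Discount to today: PV = £441,935.4839 / (1 + 0.078)^3 = £441,935.4839 / 1.252727 = £352,778.89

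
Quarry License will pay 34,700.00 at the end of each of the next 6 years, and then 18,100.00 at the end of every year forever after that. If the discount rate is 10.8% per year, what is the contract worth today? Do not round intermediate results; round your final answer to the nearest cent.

PV of 6-year annuity: 34,700.00 × [1 − (1+0.108)^−6] / 0.108 = 147649.34736
Perpetuity value at year 6: 18,100.00 / 0.108 = 167592.59259
PV of perpetuity: 167592.59259 / (1+0.108)^6 = 90576.65060
Total PV = 147649.34736 + 90576.65060 = 238225.99796

238226.00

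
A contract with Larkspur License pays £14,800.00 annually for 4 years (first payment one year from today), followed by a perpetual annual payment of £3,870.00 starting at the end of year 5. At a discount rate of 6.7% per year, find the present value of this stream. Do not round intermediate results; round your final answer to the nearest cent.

£95035.54

PV of 4-year annuity: £14,800.00 × [1 − (1+0.067)^−4] / 0.067 = 50472.11861
Perpetuity value at year 4: £3,870.00 / 0.067 = 57761.19403
PV of perpetuity: 57761.19403 / (1+0.067)^4 = 44563.41707
Total PV = 50472.11861 + 44563.41707 = 95035.53568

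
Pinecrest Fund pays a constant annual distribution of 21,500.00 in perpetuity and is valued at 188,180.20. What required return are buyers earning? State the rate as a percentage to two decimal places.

P = C/r ⇒ r = C/P = 21,500.00/188,180.20 = 0.114252

11.43%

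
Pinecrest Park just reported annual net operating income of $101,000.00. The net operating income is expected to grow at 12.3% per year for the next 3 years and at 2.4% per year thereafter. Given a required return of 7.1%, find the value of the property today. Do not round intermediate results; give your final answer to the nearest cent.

D_1 = 113423.00000
D_2 = 127374.02900
D_3 = 143041.03457
Terminal value at year 3: TV = D_3×(1+g_2)/(r−g_2) = 146474.01940/0.047 = 3116468.49780
P_0 = D_1/(1+r)^1 + D_2/(1+r)^2 + D_3/(1+r)^3 + TV/(1+r)^3
    = 105903.82820 + 111045.75076 + 116437.32783 + 2536847.31272 = 2870234.21951

$2870234.22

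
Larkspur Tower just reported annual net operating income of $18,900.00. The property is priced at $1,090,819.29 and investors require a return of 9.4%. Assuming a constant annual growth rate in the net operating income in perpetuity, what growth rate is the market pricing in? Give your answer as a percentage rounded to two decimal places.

7.54%

P = D₀(1+g)/(r−g) ⇒ P(r−g) = D₀(1+g) ⇒ g(P+D₀) = P·r − D₀
g = (P·r − D₀)/(P + D₀) = ($1,090,819.29×0.094 − $18,900.00) / ($1,090,819.29 + $18,900.00) = 0.075368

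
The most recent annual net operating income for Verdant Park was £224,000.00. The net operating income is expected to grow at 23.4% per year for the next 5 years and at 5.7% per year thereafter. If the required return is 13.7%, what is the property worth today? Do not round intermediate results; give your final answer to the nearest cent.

£5898042.91

D_1 = 276416.00000
D_2 = 341097.34400
D_3 = 420914.12250
D_4 = 519408.02716
D_5 = 640949.50552
Terminal value at year 5: TV = D_5×(1+g_2)/(r−g_2) = 677483.62733/0.08 = 8468545.34162
P_0 = D_1/(1+r)^1 + D_2/(1+r)^2 + D_3/(1+r)^3 + D_4/(1+r)^4 + D_5/(1+r)^5 + TV/(1+r)^5
    = 243109.93843 + 263850.18824 + 286359.83491 + 310789.82962 + 337304.00154 + 4456629.12029 = 5898042.91302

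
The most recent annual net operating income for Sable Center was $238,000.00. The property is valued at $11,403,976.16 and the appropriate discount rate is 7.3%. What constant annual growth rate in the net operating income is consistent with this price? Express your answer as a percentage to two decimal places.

P = D₀(1+g)/(r−g) ⇒ P(r−g) = D₀(1+g) ⇒ g(P+D₀) = P·r − D₀
g = (P·r − D₀)/(P + D₀) = ($11,403,976.16×0.073 − $238,000.00) / ($11,403,976.16 + $238,000.00) = 0.051064

5.11%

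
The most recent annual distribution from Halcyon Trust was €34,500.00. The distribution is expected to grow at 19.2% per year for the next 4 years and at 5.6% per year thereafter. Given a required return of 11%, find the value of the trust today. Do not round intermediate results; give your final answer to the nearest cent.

D_1 = 41124.00000
D_2 = 49019.80800
D_3 = 58431.61114
D_4 = 69650.48047
Terminal value at year 4: TV = D_4×(1+g_2)/(r−g_2) = 73550.90738/0.054 = 1362053.84038
P_0 = D_1/(1+r)^1 + D_2/(1+r)^2 + D_3/(1+r)^3 + D_4/(1+r)^4 + TV/(1+r)^4
    = 37048.64865 + 39785.57585 + 42724.69046 + 45880.92885 + 897227.05311 = 1062666.89692

€1062666.90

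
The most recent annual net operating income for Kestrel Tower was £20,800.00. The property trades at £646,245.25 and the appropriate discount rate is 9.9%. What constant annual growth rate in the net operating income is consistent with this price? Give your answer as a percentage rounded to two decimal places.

P = D₀(1+g)/(r−g) ⇒ P(r−g) = D₀(1+g) ⇒ g(P+D₀) = P·r − D₀
g = (P·r − D₀)/(P + D₀) = (£646,245.25×0.099 − £20,800.00) / (£646,245.25 + £20,800.00) = 0.064731

6.47%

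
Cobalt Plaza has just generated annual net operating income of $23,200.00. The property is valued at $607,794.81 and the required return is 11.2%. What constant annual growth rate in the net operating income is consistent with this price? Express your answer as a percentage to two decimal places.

7.11%

P = D₀(1+g)/(r−g) ⇒ P(r−g) = D₀(1+g) ⇒ g(P+D₀) = P·r − D₀
g = (P·r − D₀)/(P + D₀) = ($607,794.81×0.112 − $23,200.00) / ($607,794.81 + $23,200.00) = 0.071115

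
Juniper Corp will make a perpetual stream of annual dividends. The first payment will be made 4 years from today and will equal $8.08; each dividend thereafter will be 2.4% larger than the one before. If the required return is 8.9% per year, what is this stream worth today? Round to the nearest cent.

Value at end of year 3: C₁ / (r − g) = $8.08 / (0.089 − 0.024) = $124.3077
Discount to today: PV = $124.3077 / (1 + 0.089)^3 = $124.3077 / 1.291468 = $96.25

$96.25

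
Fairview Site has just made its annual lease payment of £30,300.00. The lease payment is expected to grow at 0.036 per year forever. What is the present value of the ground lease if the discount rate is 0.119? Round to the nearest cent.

D₁ = D₀ × (1 + g) = £30,300.00 × 1.036 = £31,390.8000
Growing perpetuity: P = D₁ / (r − g) = £31,390.8000 / (0.119 − 0.036) = £378,202.41

£378202.41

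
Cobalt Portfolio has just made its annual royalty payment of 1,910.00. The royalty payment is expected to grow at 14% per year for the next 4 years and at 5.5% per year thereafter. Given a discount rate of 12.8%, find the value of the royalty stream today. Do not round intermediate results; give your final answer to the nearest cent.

36642.28

D_1 = 2177.40000
D_2 = 2482.23600
D_3 = 2829.74904
D_4 = 3225.91391
Terminal value at year 4: TV = D_4×(1+g_2)/(r−g_2) = 3403.33917/0.073 = 46621.08453
P_0 = D_1/(1+r)^1 + D_2/(1+r)^2 + D_3/(1+r)^3 + D_4/(1+r)^4 + TV/(1+r)^4
    = 1930.31915 + 1950.85446 + 1971.60823 + 1992.58279 + 28796.91560 = 36642.28022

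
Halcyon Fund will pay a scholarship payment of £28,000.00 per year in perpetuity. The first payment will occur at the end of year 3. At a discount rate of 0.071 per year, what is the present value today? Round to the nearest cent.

£343811.77

Value at end of year 2: C / r = £28,000.00 / 0.071 = £394,366.1972
Discount to today: PV = £394,366.1972 / (1 + 0.071)^2 = £394,366.1972 / 1.147041 = £343,811.77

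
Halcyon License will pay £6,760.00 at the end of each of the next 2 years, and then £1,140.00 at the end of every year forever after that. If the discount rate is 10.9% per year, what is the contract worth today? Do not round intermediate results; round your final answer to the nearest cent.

PV of 2-year annuity: £6,760.00 × [1 − (1+0.109)^−2] / 0.109 = 11592.04834
Perpetuity value at year 2: £1,140.00 / 0.109 = 10458.71560
PV of perpetuity: 10458.71560 / (1+0.109)^2 = 8503.84354
Total PV = 11592.04834 + 8503.84354 = 20095.89188

£20095.89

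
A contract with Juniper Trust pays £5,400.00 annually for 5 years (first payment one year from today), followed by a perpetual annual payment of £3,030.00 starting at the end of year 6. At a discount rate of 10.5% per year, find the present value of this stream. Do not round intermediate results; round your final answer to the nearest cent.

PV of 5-year annuity: £5,400.00 × [1 − (1+0.105)^−5] / 0.105 = 20211.43441
Perpetuity value at year 5: £3,030.00 / 0.105 = 28857.14286
PV of perpetuity: 28857.14286 / (1+0.105)^5 = 17516.28244
Total PV = 20211.43441 + 17516.28244 = 37727.71685

£37727.72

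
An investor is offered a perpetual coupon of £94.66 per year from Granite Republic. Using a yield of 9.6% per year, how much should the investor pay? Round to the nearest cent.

£986.04

Level perpetuity: PV = C / r = £94.66 / 0.096 = £986.04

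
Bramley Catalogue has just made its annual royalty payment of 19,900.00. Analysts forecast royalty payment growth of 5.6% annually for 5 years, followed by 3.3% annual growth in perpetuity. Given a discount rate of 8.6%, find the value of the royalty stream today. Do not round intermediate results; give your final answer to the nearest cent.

428720.91

D_1 = 21014.40000
D_2 = 22191.20640
D_3 = 23433.91396
D_4 = 24746.21314
D_5 = 26132.00108
Terminal value at year 5: TV = D_5×(1+g_2)/(r−g_2) = 26994.35711/0.053 = 509327.49267
P_0 = D_1/(1+r)^1 + D_2/(1+r)^2 + D_3/(1+r)^3 + D_4/(1+r)^4 + D_5/(1+r)^5 + TV/(1+r)^5
    = 19350.27624 + 18815.73823 + 18295.96645 + 17790.55301 + 17299.10127 + 337169.27575 = 428720.91095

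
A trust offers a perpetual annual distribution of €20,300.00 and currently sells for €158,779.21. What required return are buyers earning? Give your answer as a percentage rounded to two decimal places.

P = C/r ⇒ r = C/P = €20,300.00/€158,779.21 = 0.127850

12.79%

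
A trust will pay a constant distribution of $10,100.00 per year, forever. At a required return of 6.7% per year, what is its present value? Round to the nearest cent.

Level perpetuity: PV = C / r = $10,100.00 / 0.067 = $150,746.27

$150746.27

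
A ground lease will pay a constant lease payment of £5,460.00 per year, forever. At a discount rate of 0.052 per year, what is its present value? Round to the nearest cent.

£105000.00

Level perpetuity: PV = C / r = £5,460.00 / 0.052 = £105,000.00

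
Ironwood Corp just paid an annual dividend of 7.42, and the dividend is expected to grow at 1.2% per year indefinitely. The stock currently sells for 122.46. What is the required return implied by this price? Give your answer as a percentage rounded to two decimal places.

D₁ = 7.42 × 1.012 = 7.5090
P = D₁/(r − g) ⇒ r = D₁/P + g = 7.5090/122.46 + 0.012 = 0.061318 + 0.012 = 0.073318

7.33%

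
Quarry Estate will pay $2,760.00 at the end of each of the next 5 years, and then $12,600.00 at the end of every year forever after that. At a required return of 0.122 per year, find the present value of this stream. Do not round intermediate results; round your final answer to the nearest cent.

$67982.74

PV of 5-year annuity: $2,760.00 × [1 − (1+0.122)^−5] / 0.122 = 9900.08442
Perpetuity value at year 5: $12,600.00 / 0.122 = 103278.68852
PV of perpetuity: 103278.68852 / (1+0.122)^5 = 58082.65096
Total PV = 9900.08442 + 58082.65096 = 67982.73538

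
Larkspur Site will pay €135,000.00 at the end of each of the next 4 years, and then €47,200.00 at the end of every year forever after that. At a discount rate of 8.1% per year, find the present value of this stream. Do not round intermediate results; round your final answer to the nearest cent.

PV of 4-year annuity: €135,000.00 × [1 − (1+0.081)^−4] / 0.081 = 446143.64991
Perpetuity value at year 4: €47,200.00 / 0.081 = 582716.04938
PV of perpetuity: 582716.04938 / (1+0.081)^4 = 426731.01030
Total PV = 446143.64991 + 426731.01030 = 872874.66021

€872874.66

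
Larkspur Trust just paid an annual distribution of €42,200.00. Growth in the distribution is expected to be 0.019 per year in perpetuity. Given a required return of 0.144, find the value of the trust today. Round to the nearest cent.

D₁ = D₀ × (1 + g) = €42,200.00 × 1.019 = €43,001.8000
Growing perpetuity: P = D₁ / (r − g) = €43,001.8000 / (0.144 − 0.019) = €344,014.40

€344014.40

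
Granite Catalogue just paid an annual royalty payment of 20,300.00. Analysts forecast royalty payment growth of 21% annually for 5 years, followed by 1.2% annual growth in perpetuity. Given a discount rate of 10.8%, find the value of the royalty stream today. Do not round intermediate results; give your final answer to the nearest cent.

465597.57

D_1 = 24563.00000
D_2 = 29721.23000
D_3 = 35962.68830
D_4 = 43514.85284
D_5 = 52652.97194
Terminal value at year 5: TV = D_5×(1+g_2)/(r−g_2) = 53284.80760/0.096 = 555050.07920
P_0 = D_1/(1+r)^1 + D_2/(1+r)^2 + D_3/(1+r)^3 + D_4/(1+r)^4 + D_5/(1+r)^5 + TV/(1+r)^5
    = 22168.77256 + 24209.58015 + 26438.25991 + 28872.10694 + 31530.00848 + 332378.83938 = 465597.56741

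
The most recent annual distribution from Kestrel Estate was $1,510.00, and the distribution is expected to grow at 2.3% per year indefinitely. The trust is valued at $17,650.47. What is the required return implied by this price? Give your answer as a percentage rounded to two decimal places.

D₁ = $1,510.00 × 1.023 = $1,544.7300
P = D₁/(r − g) ⇒ r = D₁/P + g = $1,544.7300/$17,650.47 + 0.023 = 0.087518 + 0.023 = 0.110518

11.05%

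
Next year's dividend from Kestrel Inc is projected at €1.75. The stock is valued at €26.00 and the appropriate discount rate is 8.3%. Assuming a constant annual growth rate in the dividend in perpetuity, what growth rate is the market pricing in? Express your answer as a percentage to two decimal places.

P = D₁/(r−g) ⇒ g = r − D₁/P = 0.083 − €1.75/€26.00 = 0.015692

1.57%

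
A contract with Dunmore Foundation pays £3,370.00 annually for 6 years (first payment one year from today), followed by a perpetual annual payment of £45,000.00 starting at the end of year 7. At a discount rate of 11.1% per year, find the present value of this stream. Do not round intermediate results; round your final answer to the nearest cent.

£229794.30

PV of 6-year annuity: £3,370.00 × [1 − (1+0.111)^−6] / 0.111 = 14215.93586
Perpetuity value at year 6: £45,000.00 / 0.111 = 405405.40541
PV of perpetuity: 405405.40541 / (1+0.111)^6 = 215578.36874
Total PV = 14215.93586 + 215578.36874 = 229794.30460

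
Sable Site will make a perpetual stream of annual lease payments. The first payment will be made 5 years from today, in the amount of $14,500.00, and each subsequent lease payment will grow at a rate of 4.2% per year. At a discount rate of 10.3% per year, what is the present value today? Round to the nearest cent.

Value at end of year 4: C₁ / (r − g) = $14,500.00 / (0.103 − 0.042) = $237,704.9180
Discount to today: PV = $237,704.9180 / (1 + 0.103)^4 = $237,704.9180 / 1.480137 = $160,596.52

$160596.52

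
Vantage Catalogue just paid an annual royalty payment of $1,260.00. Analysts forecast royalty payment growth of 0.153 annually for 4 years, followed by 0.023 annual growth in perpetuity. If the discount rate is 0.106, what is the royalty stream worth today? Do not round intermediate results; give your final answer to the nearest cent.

$23941.45

D_1 = 1452.78000
D_2 = 1675.05534
D_3 = 1931.33881
D_4 = 2226.83364
Terminal value at year 4: TV = D_4×(1+g_2)/(r−g_2) = 2278.05082/0.083 = 27446.39540
P_0 = D_1/(1+r)^1 + D_2/(1+r)^2 + D_3/(1+r)^3 + D_4/(1+r)^4 + TV/(1+r)^4
    = 1313.54430 + 1369.36400 + 1427.55578 + 1488.22044 + 18342.76524 = 23941.44976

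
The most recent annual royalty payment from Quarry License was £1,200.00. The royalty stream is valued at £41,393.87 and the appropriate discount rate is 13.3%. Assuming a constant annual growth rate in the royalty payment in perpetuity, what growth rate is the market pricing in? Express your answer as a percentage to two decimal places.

P = D₀(1+g)/(r−g) ⇒ P(r−g) = D₀(1+g) ⇒ g(P+D₀) = P·r − D₀
g = (P·r − D₀)/(P + D₀) = (£41,393.87×0.133 − £1,200.00) / (£41,393.87 + £1,200.00) = 0.101080

10.11%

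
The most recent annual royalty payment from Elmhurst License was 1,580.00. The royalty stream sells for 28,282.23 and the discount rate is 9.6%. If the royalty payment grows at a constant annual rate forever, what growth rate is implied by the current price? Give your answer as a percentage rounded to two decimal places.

P = D₀(1+g)/(r−g) ⇒ P(r−g) = D₀(1+g) ⇒ g(P+D₀) = P·r − D₀
g = (P·r − D₀)/(P + D₀) = (28,282.23×0.096 − 1,580.00) / (28,282.23 + 1,580.00) = 0.038011

3.80%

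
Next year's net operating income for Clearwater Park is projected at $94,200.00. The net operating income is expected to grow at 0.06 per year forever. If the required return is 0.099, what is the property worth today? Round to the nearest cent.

$2415384.62

Growing perpetuity: P = D₁ / (r − g) = $94,200.0000 / (0.099 − 0.06) = $2,415,384.62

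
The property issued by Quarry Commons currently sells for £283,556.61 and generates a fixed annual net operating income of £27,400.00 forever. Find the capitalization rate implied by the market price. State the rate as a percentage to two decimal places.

P = C/r ⇒ r = C/P = £27,400.00/£283,556.61 = 0.096630

9.66%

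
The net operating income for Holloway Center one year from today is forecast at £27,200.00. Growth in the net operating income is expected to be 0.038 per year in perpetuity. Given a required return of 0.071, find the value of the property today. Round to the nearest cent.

£824242.42

Growing perpetuity: P = D₁ / (r − g) = £27,200.0000 / (0.071 − 0.038) = £824,242.42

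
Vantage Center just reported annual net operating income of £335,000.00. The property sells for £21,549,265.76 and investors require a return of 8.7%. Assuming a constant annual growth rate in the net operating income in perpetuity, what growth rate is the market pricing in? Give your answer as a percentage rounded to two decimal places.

7.04%

P = D₀(1+g)/(r−g) ⇒ P(r−g) = D₀(1+g) ⇒ g(P+D₀) = P·r − D₀
g = (P·r − D₀)/(P + D₀) = (£21,549,265.76×0.087 − £335,000.00) / (£21,549,265.76 + £335,000.00) = 0.070360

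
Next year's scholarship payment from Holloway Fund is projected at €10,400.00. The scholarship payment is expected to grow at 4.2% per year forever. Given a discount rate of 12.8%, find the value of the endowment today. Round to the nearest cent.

Growing perpetuity: P = D₁ / (r − g) = €10,400.0000 / (0.128 − 0.042) = €120,930.23

€120930.23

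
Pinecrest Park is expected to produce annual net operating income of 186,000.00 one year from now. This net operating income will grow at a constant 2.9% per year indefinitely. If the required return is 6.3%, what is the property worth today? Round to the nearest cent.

5470588.24

Growing perpetuity: P = D₁ / (r − g) = 186,000.0000 / (0.063 − 0.029) = 5,470,588.24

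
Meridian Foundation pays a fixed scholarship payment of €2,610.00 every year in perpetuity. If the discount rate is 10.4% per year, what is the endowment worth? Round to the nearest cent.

€25096.15

Level perpetuity: PV = C / r = €2,610.00 / 0.104 = €25,096.15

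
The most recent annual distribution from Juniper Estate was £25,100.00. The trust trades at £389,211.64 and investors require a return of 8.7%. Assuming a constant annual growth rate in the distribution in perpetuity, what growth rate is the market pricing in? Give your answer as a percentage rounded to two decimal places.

2.11%

P = D₀(1+g)/(r−g) ⇒ P(r−g) = D₀(1+g) ⇒ g(P+D₀) = P·r − D₀
g = (P·r − D₀)/(P + D₀) = (£389,211.64×0.087 − £25,100.00) / (£389,211.64 + £25,100.00) = 0.021147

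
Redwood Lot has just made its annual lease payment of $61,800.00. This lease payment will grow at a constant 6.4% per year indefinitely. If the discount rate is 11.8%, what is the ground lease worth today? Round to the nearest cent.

$1217688.89

D₁ = D₀ × (1 + g) = $61,800.00 × 1.064 = $65,755.2000
Growing perpetuity: P = D₁ / (r − g) = $65,755.2000 / (0.118 − 0.064) = $1,217,688.89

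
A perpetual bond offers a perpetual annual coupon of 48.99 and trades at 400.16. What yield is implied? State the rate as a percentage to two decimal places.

P = C/r ⇒ r = C/P = 48.99/400.16 = 0.122426

12.24%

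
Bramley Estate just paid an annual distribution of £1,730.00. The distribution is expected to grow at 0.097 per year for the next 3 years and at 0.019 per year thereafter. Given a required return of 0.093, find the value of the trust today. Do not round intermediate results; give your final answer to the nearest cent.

D_1 = 1897.81000
D_2 = 2081.89757
D_3 = 2283.84163
Terminal value at year 3: TV = D_3×(1+g_2)/(r−g_2) = 2327.23463/0.074 = 31449.11656
P_0 = D_1/(1+r)^1 + D_2/(1+r)^2 + D_3/(1+r)^3 + TV/(1+r)^3
    = 1736.33120 + 1742.68557 + 1749.06319 + 24085.07285 = 29313.15281

£29313.15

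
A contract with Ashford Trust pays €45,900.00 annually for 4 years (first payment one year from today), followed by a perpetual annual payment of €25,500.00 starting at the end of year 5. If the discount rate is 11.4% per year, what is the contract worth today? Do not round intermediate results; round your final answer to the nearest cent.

€286437.35

PV of 4-year annuity: €45,900.00 × [1 − (1+0.114)^−4] / 0.114 = 141194.56720
Perpetuity value at year 4: €25,500.00 / 0.114 = 223684.21053
PV of perpetuity: 223684.21053 / (1+0.114)^4 = 145242.78430
Total PV = 141194.56720 + 145242.78430 = 286437.35150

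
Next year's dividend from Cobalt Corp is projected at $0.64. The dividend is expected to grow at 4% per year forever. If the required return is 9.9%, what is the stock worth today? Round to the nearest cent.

Growing perpetuity: P = D₁ / (r − g) = $0.6400 / (0.099 − 0.04) = $10.85

$10.85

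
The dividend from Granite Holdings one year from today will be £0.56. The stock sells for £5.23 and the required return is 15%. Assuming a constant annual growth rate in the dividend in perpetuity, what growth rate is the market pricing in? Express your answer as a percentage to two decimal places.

P = D₁/(r−g) ⇒ g = r − D₁/P = 0.15 − £0.56/£5.23 = 0.042925

4.29%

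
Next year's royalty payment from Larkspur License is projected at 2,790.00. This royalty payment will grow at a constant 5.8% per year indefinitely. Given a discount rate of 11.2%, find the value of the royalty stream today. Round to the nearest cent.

Growing perpetuity: P = D₁ / (r − g) = 2,790.0000 / (0.112 − 0.058) = 51,666.67

51666.67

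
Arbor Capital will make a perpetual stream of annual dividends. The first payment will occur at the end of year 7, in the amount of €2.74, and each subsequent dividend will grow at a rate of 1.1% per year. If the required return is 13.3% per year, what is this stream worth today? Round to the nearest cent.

€10.62

Value at end of year 6: C₁ / (r − g) = €2.74 / (0.133 − 0.011) = €22.4590
Discount to today: PV = €22.4590 / (1 + 0.133)^6 = €22.4590 / 2.115336 = €10.62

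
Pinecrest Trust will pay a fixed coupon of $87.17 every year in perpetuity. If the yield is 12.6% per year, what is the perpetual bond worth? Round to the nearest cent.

$691.83

Level perpetuity: PV = C / r = $87.17 / 0.126 = $691.83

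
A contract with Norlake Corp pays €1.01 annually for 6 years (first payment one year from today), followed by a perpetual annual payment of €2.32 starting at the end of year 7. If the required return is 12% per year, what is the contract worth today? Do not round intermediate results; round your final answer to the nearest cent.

PV of 6-year annuity: €1.01 × [1 − (1+0.12)^−6] / 0.12 = 4.15252
Perpetuity value at year 6: €2.32 / 0.12 = 19.33333
PV of perpetuity: 19.33333 / (1+0.12)^6 = 9.79487
Total PV = 4.15252 + 9.79487 = 13.94739

€13.95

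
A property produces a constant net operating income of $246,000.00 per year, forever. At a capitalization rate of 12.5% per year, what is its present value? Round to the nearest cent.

Level perpetuity: PV = C / r = $246,000.00 / 0.125 = $1,968,000.00

$1968000.00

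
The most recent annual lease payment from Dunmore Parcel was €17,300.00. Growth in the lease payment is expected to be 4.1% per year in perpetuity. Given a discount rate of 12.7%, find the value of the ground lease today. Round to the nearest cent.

€209410.47

D₁ = D₀ × (1 + g) = €17,300.00 × 1.041 = €18,009.3000
Growing perpetuity: P = D₁ / (r − g) = €18,009.3000 / (0.127 − 0.041) = €209,410.47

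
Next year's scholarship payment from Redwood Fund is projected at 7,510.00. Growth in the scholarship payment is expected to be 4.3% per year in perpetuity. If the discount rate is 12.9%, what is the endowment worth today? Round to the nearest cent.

87325.58

Growing perpetuity: P = D₁ / (r − g) = 7,510.0000 / (0.129 − 0.043) = 87,325.58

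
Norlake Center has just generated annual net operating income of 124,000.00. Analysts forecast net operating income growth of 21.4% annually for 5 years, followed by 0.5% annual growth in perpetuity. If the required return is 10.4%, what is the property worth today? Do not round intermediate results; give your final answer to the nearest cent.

D_1 = 150536.00000
D_2 = 182750.70400
D_3 = 221859.35466
D_4 = 269337.25655
D_5 = 326975.42945
Terminal value at year 5: TV = D_5×(1+g_2)/(r−g_2) = 328610.30660/0.099 = 3319296.02628
P_0 = D_1/(1+r)^1 + D_2/(1+r)^2 + D_3/(1+r)^3 + D_4/(1+r)^4 + D_5/(1+r)^5 + TV/(1+r)^5
    = 136355.07246 + 149941.17570 + 164880.96676 + 181309.32395 + 199374.56456 + 2023953.91297 = 2855815.01640

2855815.02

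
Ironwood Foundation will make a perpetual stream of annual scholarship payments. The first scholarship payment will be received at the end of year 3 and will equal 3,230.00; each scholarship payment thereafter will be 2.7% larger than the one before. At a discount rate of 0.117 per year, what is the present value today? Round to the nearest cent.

Value at end of year 2: C₁ / (r − g) = 3,230.00 / (0.117 − 0.027) = 35,888.8889
Discount to today: PV = 35,888.8889 / (1 + 0.117)^2 = 35,888.8889 / 1.247689 = 28,764.29

28764.29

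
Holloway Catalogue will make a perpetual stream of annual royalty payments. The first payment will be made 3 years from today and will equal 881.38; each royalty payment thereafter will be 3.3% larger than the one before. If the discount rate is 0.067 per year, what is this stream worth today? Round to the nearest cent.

Value at end of year 2: C₁ / (r − g) = 881.38 / (0.067 − 0.033) = 25,922.9412
Discount to today: PV = 25,922.9412 / (1 + 0.067)^2 = 25,922.9412 / 1.138489 = 22,769.60

22769.60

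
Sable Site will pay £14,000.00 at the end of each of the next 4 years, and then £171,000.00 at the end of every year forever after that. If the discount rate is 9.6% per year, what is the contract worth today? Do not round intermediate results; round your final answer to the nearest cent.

PV of 4-year annuity: £14,000.00 × [1 − (1+0.096)^−4] / 0.096 = 44765.12054
Perpetuity value at year 4: £171,000.00 / 0.096 = 1781250.00000
PV of perpetuity: 1781250.00000 / (1+0.096)^4 = 1234476.02764
Total PV = 44765.12054 + 1234476.02764 = 1279241.14818

£1279241.15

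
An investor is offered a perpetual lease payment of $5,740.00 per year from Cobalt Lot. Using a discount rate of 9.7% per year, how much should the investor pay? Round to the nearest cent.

$59175.26

Level perpetuity: PV = C / r = $5,740.00 / 0.097 = $59,175.26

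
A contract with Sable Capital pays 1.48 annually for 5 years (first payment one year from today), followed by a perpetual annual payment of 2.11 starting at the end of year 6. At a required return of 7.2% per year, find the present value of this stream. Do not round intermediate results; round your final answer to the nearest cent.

26.74

PV of 5-year annuity: 1.48 × [1 − (1+0.072)^−5] / 0.072 = 6.03593
Perpetuity value at year 5: 2.11 / 0.072 = 29.30556
PV of perpetuity: 29.30556 / (1+0.072)^5 = 20.70027
Total PV = 6.03593 + 20.70027 = 26.73621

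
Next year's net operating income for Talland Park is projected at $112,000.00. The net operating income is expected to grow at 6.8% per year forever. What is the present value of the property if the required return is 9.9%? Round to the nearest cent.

Growing perpetuity: P = D₁ / (r − g) = $112,000.0000 / (0.099 − 0.068) = $3,612,903.23

$3612903.23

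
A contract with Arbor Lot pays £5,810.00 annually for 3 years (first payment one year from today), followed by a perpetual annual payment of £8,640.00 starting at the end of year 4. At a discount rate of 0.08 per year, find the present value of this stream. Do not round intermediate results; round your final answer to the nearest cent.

PV of 3-year annuity: £5,810.00 × [1 − (1+0.08)^−3] / 0.08 = 14972.93350
Perpetuity value at year 3: £8,640.00 / 0.08 = 108000.00000
PV of perpetuity: 108000.00000 / (1+0.08)^3 = 85733.88203
Total PV = 14972.93350 + 85733.88203 = 100706.81553

£100706.82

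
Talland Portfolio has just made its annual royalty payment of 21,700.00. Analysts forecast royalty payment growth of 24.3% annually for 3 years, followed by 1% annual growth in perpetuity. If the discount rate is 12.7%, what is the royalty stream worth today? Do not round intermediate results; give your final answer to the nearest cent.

330770.17

D_1 = 26973.10000
D_2 = 33527.56330
D_3 = 41674.76118
Terminal value at year 3: TV = D_3×(1+g_2)/(r−g_2) = 42091.50879/0.117 = 359756.48542
P_0 = D_1/(1+r)^1 + D_2/(1+r)^2 + D_3/(1+r)^3 + TV/(1+r)^3
    = 23933.54037 + 26396.97487 + 29113.96608 + 251325.69007 = 330770.17139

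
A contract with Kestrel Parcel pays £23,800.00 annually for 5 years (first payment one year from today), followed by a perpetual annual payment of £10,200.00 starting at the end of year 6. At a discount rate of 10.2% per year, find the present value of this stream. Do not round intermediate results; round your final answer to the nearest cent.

PV of 5-year annuity: £23,800.00 × [1 − (1+0.102)^−5] / 0.102 = 89761.64328
Perpetuity value at year 5: £10,200.00 / 0.102 = 100000.00000
PV of perpetuity: 100000.00000 / (1+0.102)^5 = 61530.72431
Total PV = 89761.64328 + 61530.72431 = 151292.36759

£151292.37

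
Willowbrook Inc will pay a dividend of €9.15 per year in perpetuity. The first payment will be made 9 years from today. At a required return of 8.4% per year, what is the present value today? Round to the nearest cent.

€57.14

Value at end of year 8: C / r = €9.15 / 0.084 = €108.9286
Discount to today: PV = €108.9286 / (1 + 0.084)^8 = €108.9286 / 1.906489 = €57.14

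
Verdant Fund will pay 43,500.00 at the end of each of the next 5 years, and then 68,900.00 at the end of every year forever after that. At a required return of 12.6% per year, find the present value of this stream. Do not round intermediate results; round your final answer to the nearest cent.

456608.86

PV of 5-year annuity: 43,500.00 × [1 − (1+0.126)^−5] / 0.126 = 154504.69141
Perpetuity value at year 5: 68,900.00 / 0.126 = 546825.39683
PV of perpetuity: 546825.39683 / (1+0.126)^5 = 302104.17296
Total PV = 154504.69141 + 302104.17296 = 456608.86437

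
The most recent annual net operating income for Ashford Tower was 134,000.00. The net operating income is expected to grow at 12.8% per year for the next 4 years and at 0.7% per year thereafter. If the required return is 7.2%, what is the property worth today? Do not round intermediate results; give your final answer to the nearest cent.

D_1 = 151152.00000
D_2 = 170499.45600
D_3 = 192323.38637
D_4 = 216940.77982
Terminal value at year 4: TV = D_4×(1+g_2)/(r−g_2) = 218459.36528/0.065 = 3360913.31203
P_0 = D_1/(1+r)^1 + D_2/(1+r)^2 + D_3/(1+r)^3 + D_4/(1+r)^4 + TV/(1+r)^4
    = 141000.00000 + 148365.67164 + 156116.11718 + 164271.43673 + 2544943.64287 = 3154696.86841

3154696.87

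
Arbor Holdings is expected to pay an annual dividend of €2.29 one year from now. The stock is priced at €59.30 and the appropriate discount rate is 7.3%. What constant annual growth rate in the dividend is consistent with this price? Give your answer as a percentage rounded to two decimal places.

P = D₁/(r−g) ⇒ g = r − D₁/P = 0.073 − €2.29/€59.30 = 0.034383

3.44%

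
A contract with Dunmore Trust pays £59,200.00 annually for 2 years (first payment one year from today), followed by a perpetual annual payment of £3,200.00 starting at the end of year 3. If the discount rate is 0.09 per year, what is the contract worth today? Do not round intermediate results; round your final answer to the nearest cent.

PV of 2-year annuity: £59,200.00 × [1 − (1+0.09)^−2] / 0.09 = 104139.38221
Perpetuity value at year 2: £3,200.00 / 0.09 = 35555.55556
PV of perpetuity: 35555.55556 / (1+0.09)^2 = 29926.39976
Total PV = 104139.38221 + 29926.39976 = 134065.78197

£134065.78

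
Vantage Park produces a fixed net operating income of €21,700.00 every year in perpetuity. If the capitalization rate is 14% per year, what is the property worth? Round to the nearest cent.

Level perpetuity: PV = C / r = €21,700.00 / 0.14 = €155,000.00

€155000.00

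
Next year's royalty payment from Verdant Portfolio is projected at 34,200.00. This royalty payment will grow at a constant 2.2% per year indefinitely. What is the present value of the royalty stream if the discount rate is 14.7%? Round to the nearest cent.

273600.00

Growing perpetuity: P = D₁ / (r − g) = 34,200.0000 / (0.147 − 0.022) = 273,600.00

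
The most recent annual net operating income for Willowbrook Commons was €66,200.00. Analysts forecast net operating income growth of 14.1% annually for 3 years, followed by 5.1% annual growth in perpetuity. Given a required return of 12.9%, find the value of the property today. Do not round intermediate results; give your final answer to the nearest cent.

D_1 = 75534.20000
D_2 = 86184.52220
D_3 = 98336.53983
Terminal value at year 3: TV = D_3×(1+g_2)/(r−g_2) = 103351.70336/0.078 = 1325021.83797
P_0 = D_1/(1+r)^1 + D_2/(1+r)^2 + D_3/(1+r)^3 + TV/(1+r)^3
    = 66903.63153 + 67614.74188 + 68333.41052 + 920748.90333 = 1123600.68727

€1123600.69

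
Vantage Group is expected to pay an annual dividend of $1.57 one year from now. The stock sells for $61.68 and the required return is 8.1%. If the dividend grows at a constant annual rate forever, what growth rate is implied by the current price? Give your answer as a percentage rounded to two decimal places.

P = D₁/(r−g) ⇒ g = r − D₁/P = 0.081 − $1.57/$61.68 = 0.055546

5.55%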